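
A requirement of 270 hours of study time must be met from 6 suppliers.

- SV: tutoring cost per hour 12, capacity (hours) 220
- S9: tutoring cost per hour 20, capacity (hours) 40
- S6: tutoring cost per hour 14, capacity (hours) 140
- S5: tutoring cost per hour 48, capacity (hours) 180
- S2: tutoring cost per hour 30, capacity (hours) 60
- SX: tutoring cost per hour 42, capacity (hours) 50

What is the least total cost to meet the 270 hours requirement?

3340

Cheapest first:
SV (12): use full 220 ; 50 hours to go.
S6 at 14: take 50 of its 140 ; requirement met.
S9, S2, SX, S5: unused.
Cost = 220×12 + 50×14 = 3340.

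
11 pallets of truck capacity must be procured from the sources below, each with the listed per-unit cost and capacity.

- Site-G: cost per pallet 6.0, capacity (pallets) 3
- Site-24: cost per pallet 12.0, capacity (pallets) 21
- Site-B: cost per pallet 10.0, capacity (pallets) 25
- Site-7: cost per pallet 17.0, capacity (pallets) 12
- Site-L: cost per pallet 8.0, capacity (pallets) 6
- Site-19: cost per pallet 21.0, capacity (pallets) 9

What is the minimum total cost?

Fill from the cheapest source first.
Take 3 from Site-G at 6.0 — need 8 more.
Site-L (8.0): use full 6 — 2 pallets to go.
Site-B (10.0): take the remaining 2 — done.
Site-24, Site-7, Site-19: unused.
Cost = 3×6.0 + 6×8.0 + 2×10.0 = 86.

86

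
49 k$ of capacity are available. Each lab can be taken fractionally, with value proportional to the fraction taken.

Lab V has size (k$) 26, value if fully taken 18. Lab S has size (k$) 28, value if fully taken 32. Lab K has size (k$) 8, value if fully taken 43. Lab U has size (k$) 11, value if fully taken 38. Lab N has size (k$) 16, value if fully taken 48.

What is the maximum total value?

Rank by value-to-size ratio: Lab K 43/8≈5.38, Lab U 38/11≈3.45, Lab N 48/16≈3, Lab S 32/28≈1.14, Lab V 18/26≈0.692.
All 8 k$ of Lab K fit (value 43) → 41 remain.
Take all of Lab U (11 k$, value 38) → 30 k$ left.
All 16 k$ of Lab N fit (value 48) → 14 remain.
Fill the last 14 k$ with part of Lab S: 14/28 of it earns 16.
Total value = 145.

145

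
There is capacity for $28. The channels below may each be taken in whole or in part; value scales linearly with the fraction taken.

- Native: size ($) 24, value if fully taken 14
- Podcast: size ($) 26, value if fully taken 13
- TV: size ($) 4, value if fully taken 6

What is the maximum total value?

20

Rank by value-to-size ratio: TV 6/4≈1.5, Native 14/24≈0.583, Podcast 13/26≈0.5.
All 4 $ of TV fit (value 6) ; 24 remain.
All 24 $ of Native fit (value 14) ; 0 remain.
Total value = 20.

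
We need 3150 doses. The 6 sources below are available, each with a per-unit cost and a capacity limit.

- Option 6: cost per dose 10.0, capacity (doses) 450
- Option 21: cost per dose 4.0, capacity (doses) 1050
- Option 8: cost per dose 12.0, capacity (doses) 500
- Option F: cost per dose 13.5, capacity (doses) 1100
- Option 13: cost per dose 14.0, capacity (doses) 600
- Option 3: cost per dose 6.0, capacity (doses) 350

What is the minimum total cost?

27600

Fill from the cheapest source first.
Option 21 (4.0): use full 1050 — 2100 doses to go.
Take 350 from Option 3 at 6.0 — need 1750 more.
Option 6 (10.0): use full 450 — 1300 doses to go.
Option 8 (12.0): use full 500 — 800 doses to go.
Take 800 from Option F at 13.5 to finish.
Option 13: unused.
Cost = 1050×4.0 + 350×6.0 + 450×10.0 + 500×12.0 + 800×13.5 = 27600.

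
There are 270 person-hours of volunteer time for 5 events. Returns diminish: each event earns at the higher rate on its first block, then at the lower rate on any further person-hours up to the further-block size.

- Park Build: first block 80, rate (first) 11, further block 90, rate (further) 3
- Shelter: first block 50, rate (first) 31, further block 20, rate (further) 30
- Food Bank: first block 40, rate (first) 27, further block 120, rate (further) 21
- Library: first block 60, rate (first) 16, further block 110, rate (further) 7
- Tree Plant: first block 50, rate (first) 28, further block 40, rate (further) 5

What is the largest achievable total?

Rank every tier by rate: Shelter/T1 31 > Shelter/T2 30 > Tree Plant/T1 28 > Food Bank/T1 27 > Food Bank/T2 21 > Library/T1 16 > Park Build/T1 11 > Library/T2 7 > Tree Plant/T2 5 > Park Build/T2 3.
Shelter/T1 (31): +50 ; 220 left.
Fill Shelter T2 block (20 at 30) ; 200 left.
Tree Plant T1 at 28: fill all 50 ; 150 left.
Food Bank/T1 (27): +40 ; 110 left.
110 remain; put them into Food Bank T2 at 21.
Total = 31×50 + 30×20 + 28×50 + 27×40 + 21×110 = 6940.

6940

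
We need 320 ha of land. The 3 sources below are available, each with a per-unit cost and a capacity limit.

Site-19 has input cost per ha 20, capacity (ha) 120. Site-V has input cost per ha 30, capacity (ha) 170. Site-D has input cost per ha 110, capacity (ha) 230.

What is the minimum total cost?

10800

Use sources in increasing cost order.
Site-19 at 20: take all 120 ha → 200 still needed.
Take 170 from Site-V at 30 → need 30 more.
Site-D at 110: take 30 of its 230 → requirement met.
Cost = 120×20 + 170×30 + 30×110 = 10800.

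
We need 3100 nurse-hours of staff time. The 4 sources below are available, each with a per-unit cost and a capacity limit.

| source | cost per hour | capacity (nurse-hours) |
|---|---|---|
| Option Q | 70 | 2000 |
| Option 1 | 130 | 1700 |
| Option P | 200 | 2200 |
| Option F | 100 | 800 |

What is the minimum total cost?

Fill from the cheapest source first.
Option Q (70): use full 2000 — 1100 nurse-hours to go.
Option F at 100: take all 800 nurse-hours — 300 still needed.
Take 300 from Option 1 at 130 to finish.
Option P: unused.
Cost = 2000×70 + 800×100 + 300×130 = 259000.

259000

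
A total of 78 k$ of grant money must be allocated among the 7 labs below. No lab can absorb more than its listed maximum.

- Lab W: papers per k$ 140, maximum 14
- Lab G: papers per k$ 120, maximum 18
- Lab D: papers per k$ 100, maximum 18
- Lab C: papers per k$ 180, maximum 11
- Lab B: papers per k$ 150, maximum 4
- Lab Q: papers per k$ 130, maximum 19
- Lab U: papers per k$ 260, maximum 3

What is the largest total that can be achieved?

10850

Order the labs by papers per k$: Lab U 260 > Lab C 180 > Lab B 150 > Lab W 140 > Lab Q 130 > Lab G 120 > Lab D 100.
Give Lab U 3 to hit its cap of 3 ; 75 left.
Lab C: +11 to 11 (cap) ; 64 left.
Lab B takes 4 to reach its cap of 4 ; 60 left.
Lab W takes 14 to reach its cap of 14 ; 46 left.
Lab Q takes 19 to reach its cap of 19 ; 27 left.
Give Lab G 18 to hit its cap of 18 ; 9 left.
Lab D has room for 18 but only 9 remain, so it gets 9.
Total = 140×14 + 120×18 + 100×9 + 180×11 + 150×4 + 130×19 + 260×3 = 10850.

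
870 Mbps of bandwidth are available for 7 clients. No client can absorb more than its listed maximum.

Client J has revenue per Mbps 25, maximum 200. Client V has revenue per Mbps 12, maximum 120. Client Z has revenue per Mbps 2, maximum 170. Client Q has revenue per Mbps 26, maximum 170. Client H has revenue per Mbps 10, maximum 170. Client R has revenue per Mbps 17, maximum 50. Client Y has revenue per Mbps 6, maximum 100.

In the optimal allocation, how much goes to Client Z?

Highest revenue per Mbps first: Client Q 26 > Client J 25 > Client R 17 > Client V 12 > Client H 10 > Client Y 6 > Client Z 2.
Give Client Q 170 to hit its cap of 170 → 700 left.
Client J: +200 to 200 (cap) → 500 left.
Client R takes 50 to reach its cap of 50 → 450 left.
Client V: +120 to 120 (cap) → 330 left.
Client H: +170 to 170 (cap) → 160 left.
Give Client Y 100 to hit its cap of 100 → 60 left.
Only 60 left; Client Z takes them to reach 60.

60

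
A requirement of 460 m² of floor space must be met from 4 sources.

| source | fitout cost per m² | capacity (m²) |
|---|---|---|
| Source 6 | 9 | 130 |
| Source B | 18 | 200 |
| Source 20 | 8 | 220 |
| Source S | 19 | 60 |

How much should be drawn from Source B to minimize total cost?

110

Cheapest first:
Source 20 at 8: take all 220 m² → 240 still needed.
Source 6 (9): use full 130 → 110 m² to go.
Take 110 from Source B at 18 to finish.
Source S: unused.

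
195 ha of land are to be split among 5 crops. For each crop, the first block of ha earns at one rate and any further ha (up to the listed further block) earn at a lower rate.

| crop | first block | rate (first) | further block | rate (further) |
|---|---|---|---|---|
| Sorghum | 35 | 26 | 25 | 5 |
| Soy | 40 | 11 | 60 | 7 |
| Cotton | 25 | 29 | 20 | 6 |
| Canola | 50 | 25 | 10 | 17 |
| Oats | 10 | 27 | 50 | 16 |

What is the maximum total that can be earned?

4290

Treat each block as its own option and order by rate: Cotton/tier1 29 > Oats/tier1 27 > Sorghum/tier1 26 > Canola/tier1 25 > Canola/tier2 17 > Oats/tier2 16 > Soy/tier1 11 > Soy/tier2 7 > Cotton/tier2 6 > Sorghum/tier2 5.
Fill Cotton tier1 block (25 at 29) — 170 left.
Oats/tier1 (27): +10 — 160 left.
Fill Sorghum tier1 block (35 at 26) — 125 left.
Canola/tier1 (25): +50 — 75 left.
Canola tier2 at 17: fill all 10 — 65 left.
Oats/tier2 (16): +50 — 15 left.
Soy tier1 at 11: only 15 left, fill 15.
Total = 29×25 + 27×10 + 26×35 + 25×50 + 17×10 + 16×50 + 11×15 = 4290.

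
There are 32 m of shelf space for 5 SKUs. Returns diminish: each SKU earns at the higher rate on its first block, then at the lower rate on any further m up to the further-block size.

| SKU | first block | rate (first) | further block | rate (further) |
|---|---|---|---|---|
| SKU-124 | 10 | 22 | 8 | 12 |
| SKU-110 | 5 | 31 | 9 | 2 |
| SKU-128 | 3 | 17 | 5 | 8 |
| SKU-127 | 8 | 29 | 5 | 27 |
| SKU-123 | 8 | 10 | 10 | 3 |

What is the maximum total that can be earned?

Order all 10 blocks by rate: SKU-110/tier1 31 > SKU-127/tier1 29 > SKU-127/tier2 27 > SKU-124/tier1 22 > SKU-128/tier1 17 > SKU-124/tier2 12 > SKU-123/tier1 10 > SKU-128/tier2 8 > SKU-123/tier2 3 > SKU-110/tier2 2.
SKU-110 tier1 at 31: fill all 5 → 27 left.
SKU-127 tier1 at 29: fill all 8 → 19 left.
SKU-127/tier2 (27): +5 → 14 left.
Fill SKU-124 tier1 block (10 at 22) → 4 left.
Fill SKU-128 tier1 block (3 at 17) → 1 left.
SKU-124/tier2: +1 of 8 at 12; pool empty.
Total = 31×5 + 29×8 + 27×5 + 22×10 + 17×3 + 12×1 = 805.

805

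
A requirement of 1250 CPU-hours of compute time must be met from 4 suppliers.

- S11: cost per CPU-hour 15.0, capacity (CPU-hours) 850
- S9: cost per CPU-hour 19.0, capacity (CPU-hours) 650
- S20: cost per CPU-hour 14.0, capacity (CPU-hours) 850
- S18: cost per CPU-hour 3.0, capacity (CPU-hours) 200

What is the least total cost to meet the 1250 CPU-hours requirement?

Cheapest first:
S18 (3.0): use full 200 ; 1050 CPU-hours to go.
Take 850 from S20 at 14.0 ; need 200 more.
S11 (15.0): take the remaining 200 ; done.
S9: unused.
Cost = 200×3.0 + 850×14.0 + 200×15.0 = 15500.

15500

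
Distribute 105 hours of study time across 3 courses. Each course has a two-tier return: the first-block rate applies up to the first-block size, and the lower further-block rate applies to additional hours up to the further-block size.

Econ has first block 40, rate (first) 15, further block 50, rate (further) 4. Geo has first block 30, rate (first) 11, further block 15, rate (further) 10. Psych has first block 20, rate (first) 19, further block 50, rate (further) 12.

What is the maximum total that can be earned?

Order all 6 blocks by rate: Psych/T1 19 > Econ/T1 15 > Psych/T2 12 > Geo/T1 11 > Geo/T2 10 > Econ/T2 4.
Psych/T1 (19): +20 ; 85 left.
Econ T1 at 15: fill all 40 ; 45 left.
45 remain; put them into Psych T2 at 12.
Total = 19×20 + 15×40 + 12×45 = 1520.

1520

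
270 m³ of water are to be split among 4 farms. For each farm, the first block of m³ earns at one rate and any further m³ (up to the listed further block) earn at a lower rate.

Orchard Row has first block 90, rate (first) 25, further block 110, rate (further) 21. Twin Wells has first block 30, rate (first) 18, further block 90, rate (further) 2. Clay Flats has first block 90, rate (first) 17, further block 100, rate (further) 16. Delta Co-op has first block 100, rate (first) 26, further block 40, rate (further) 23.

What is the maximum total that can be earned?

6610

Order all 8 blocks by rate: Delta Co-op/first 26 > Orchard Row/first 25 > Delta Co-op/second 23 > Orchard Row/second 21 > Twin Wells/first 18 > Clay Flats/first 17 > Clay Flats/second 16 > Twin Wells/second 2.
Delta Co-op/first (26): +100 → 170 left.
Orchard Row first at 25: fill all 90 → 80 left.
Fill Delta Co-op second block (40 at 23) → 40 left.
Orchard Row second at 21: only 40 left, fill 40.
Total = 26×100 + 25×90 + 23×40 + 21×40 = 6610.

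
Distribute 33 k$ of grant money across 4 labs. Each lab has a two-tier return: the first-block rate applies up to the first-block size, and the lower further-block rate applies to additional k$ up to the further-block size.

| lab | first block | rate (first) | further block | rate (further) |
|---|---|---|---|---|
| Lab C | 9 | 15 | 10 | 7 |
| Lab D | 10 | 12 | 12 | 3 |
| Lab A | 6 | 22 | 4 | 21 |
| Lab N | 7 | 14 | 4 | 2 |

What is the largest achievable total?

533

Rank every tier by rate: Lab A/tier1 22 > Lab A/tier2 21 > Lab C/tier1 15 > Lab N/tier1 14 > Lab D/tier1 12 > Lab C/tier2 7 > Lab D/tier2 3 > Lab N/tier2 2.
Lab A/tier1 (22): +6 → 27 left.
Fill Lab A tier2 block (4 at 21) → 23 left.
Lab C/tier1 (15): +9 → 14 left.
Lab N/tier1 (14): +7 → 7 left.
Lab D/tier1: +7 of 10 at 12; pool empty.
Total = 22×6 + 21×4 + 15×9 + 14×7 + 12×7 = 533.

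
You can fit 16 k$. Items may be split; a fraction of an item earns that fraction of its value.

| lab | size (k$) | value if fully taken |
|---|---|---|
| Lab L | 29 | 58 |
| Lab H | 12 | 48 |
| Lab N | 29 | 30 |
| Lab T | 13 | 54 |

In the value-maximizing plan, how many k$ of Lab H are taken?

Best value per unit of size first: Lab T 54/13≈4.15, Lab H 48/12≈4, Lab L 58/29≈2, Lab N 30/29≈1.03.
All 13 k$ of Lab T fit (value 54) → 3 remain.
Fill the last 3 k$ with part of Lab H: 3/12 of it earns 12.

3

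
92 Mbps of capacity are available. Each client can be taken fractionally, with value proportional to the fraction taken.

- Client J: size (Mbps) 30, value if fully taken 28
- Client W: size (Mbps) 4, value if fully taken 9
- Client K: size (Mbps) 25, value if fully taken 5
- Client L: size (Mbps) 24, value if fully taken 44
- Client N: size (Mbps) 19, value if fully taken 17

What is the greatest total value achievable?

Sort by value density: Client W 9/4≈2.25, Client L 44/24≈1.83, Client J 28/30≈0.933, Client N 17/19≈0.895, Client K 5/25≈0.2.
Client W: take in full, 4 Mbps for value 9 ; 88 left.
All 24 Mbps of Client L fit (value 44) ; 64 remain.
All 30 Mbps of Client J fit (value 28) ; 34 remain.
All 19 Mbps of Client N fit (value 17) ; 15 remain.
Only 15 Mbps remain; take 15/25 of Client K for value 5×15/25 = 3.
Total value = 101.

101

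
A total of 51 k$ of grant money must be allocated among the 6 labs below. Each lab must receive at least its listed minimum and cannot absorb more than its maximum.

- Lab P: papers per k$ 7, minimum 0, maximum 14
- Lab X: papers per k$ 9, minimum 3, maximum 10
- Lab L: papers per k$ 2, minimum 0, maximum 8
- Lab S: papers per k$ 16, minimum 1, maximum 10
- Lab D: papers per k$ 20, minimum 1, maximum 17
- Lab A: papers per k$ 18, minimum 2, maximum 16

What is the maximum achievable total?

Meeting every minimum uses 0+3+0+1+1+2 = 7 k$, leaving 44.
Rank by papers per k$: Lab D 20 > Lab A 18 > Lab S 16 > Lab X 9 > Lab P 7 > Lab L 2.
Lab D takes 16 more to reach its cap of 17 ; 28 left.
Lab A takes 14 more to reach its cap of 16 ; 14 left.
Give Lab S 9 more to hit its cap of 10 ; 5 left.
Lab X: +5 (room for 7) → 8. Pool exhausted.
Total = 9×8 + 16×10 + 20×17 + 18×16 = 860.

860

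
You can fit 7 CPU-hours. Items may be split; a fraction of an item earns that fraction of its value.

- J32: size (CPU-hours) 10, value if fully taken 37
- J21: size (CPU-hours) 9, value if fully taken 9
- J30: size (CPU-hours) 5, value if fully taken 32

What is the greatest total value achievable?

39.4

Best value per unit of size first: J30 32/5≈6.4, J32 37/10≈3.7, J21 9/9≈1.
All 5 CPU-hours of J30 fit (value 32) → 2 remain.
Only 2 CPU-hours remain; take 2/10 of J32 for value 37×2/10 = 7.4.
Total value = 39.4.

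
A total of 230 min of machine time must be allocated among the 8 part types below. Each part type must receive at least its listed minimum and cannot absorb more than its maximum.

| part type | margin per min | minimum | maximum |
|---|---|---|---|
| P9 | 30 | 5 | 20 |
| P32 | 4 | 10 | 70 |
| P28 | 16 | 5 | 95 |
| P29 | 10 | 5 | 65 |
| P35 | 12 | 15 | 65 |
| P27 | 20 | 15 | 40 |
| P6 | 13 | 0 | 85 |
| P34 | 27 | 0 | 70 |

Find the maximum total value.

Meeting every minimum uses 5+10+5+5+15+15+0+0 = 55 min, leaving 175.
Highest margin per min first: P9 30 > P34 27 > P27 20 > P28 16 > P6 13 > P35 12 > P29 10 > P32 4.
P9: +15 to 20 (cap) → 160 left.
Give P34 70 more to hit its cap of 70 → 90 left.
P27 takes 25 more to reach its cap of 40 → 65 left.
Only 65 left; P28 takes them to reach 70.
Total = 30×20 + 4×10 + 16×70 + 10×5 + 12×15 + 20×40 + 27×70 = 4680.

4680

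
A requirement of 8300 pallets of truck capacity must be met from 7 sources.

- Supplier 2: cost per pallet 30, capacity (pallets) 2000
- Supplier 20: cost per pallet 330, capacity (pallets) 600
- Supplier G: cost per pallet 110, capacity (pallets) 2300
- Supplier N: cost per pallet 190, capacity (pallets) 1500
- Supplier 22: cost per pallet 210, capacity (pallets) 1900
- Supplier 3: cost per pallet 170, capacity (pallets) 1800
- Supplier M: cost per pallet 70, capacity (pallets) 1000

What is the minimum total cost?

917000

Fill from the cheapest source first.
Supplier 2 at 30: take all 2000 pallets → 6300 still needed.
Supplier M (70): use full 1000 → 5300 pallets to go.
Supplier G (110): use full 2300 → 3000 pallets to go.
Supplier 3 (170): use full 1800 → 1200 pallets to go.
Supplier N (190): take the remaining 1200 → done.
Supplier 22, Supplier 20: unused.
Cost = 2000×30 + 1000×70 + 2300×110 + 1800×170 + 1200×190 = 917000.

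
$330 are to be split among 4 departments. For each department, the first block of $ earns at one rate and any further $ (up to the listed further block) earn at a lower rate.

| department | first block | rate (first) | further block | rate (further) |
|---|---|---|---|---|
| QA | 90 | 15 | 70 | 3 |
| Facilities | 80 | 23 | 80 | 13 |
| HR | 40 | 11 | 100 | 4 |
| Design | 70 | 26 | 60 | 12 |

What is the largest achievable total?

6170

Rank every tier by rate: Design/tier1 26 > Facilities/tier1 23 > QA/tier1 15 > Facilities/tier2 13 > Design/tier2 12 > HR/tier1 11 > HR/tier2 4 > QA/tier2 3.
Design tier1 at 26: fill all 70 — 260 left.
Fill Facilities tier1 block (80 at 23) — 180 left.
QA/tier1 (15): +90 — 90 left.
Fill Facilities tier2 block (80 at 13) — 10 left.
Design/tier2: +10 of 60 at 12; pool empty.
Total = 26×70 + 23×80 + 15×90 + 13×80 + 12×10 = 6170.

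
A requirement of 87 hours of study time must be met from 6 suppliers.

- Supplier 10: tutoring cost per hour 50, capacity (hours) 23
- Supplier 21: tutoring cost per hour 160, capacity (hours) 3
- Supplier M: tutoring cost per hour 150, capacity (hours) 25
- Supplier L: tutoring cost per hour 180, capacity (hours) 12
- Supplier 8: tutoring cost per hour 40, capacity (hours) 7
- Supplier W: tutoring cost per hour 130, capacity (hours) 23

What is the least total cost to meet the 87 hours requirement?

9730

Use suppliers in increasing cost order.
Supplier 8 (40): use full 7 → 80 hours to go.
Take 23 from Supplier 10 at 50 → need 57 more.
Supplier W at 130: take all 23 hours → 34 still needed.
Supplier M (150): use full 25 → 9 hours to go.
Supplier 21 (160): use full 3 → 6 hours to go.
Take 6 from Supplier L at 180 to finish.
Cost = 7×40 + 23×50 + 23×130 + 25×150 + 3×160 + 6×180 = 9730.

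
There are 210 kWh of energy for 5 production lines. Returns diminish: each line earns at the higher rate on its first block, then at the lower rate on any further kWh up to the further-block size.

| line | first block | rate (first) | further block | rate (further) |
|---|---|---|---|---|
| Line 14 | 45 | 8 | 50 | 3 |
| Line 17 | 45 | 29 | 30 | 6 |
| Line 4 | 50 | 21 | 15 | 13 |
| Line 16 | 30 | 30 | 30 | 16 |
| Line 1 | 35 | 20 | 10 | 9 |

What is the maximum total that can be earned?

4675

Order all 10 blocks by rate: Line 16/T1 30 > Line 17/T1 29 > Line 4/T1 21 > Line 1/T1 20 > Line 16/T2 16 > Line 4/T2 13 > Line 1/T2 9 > Line 14/T1 8 > Line 17/T2 6 > Line 14/T2 3.
Line 16 T1 at 30: fill all 30 ; 180 left.
Fill Line 17 T1 block (45 at 29) ; 135 left.
Line 4 T1 at 21: fill all 50 ; 85 left.
Fill Line 1 T1 block (35 at 20) ; 50 left.
Line 16 T2 at 16: fill all 30 ; 20 left.
Line 4 T2 at 13: fill all 15 ; 5 left.
Line 1 T2 at 9: only 5 left, fill 5.
Total = 30×30 + 29×45 + 21×50 + 20×35 + 16×30 + 13×15 + 9×5 = 4675.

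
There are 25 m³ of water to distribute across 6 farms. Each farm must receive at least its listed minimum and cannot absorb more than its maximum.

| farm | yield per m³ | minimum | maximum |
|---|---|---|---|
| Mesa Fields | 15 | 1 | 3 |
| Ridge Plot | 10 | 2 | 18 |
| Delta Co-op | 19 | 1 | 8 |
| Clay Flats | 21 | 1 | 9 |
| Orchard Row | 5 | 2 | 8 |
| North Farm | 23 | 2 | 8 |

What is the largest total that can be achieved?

475

Meeting every minimum uses 1+2+1+1+2+2 = 9 m³, leaving 16.
Highest yield per m³ first: North Farm 23 > Clay Flats 21 > Delta Co-op 19 > Mesa Fields 15 > Ridge Plot 10 > Orchard Row 5.
North Farm: +6 to 8 (cap) → 10 left.
Clay Flats takes 8 more to reach its cap of 9 → 2 left.
Delta Co-op has room for 7 more but only 2 remain, so it gets 3.
Total = 15×1 + 10×2 + 19×3 + 21×9 + 5×2 + 23×8 = 475.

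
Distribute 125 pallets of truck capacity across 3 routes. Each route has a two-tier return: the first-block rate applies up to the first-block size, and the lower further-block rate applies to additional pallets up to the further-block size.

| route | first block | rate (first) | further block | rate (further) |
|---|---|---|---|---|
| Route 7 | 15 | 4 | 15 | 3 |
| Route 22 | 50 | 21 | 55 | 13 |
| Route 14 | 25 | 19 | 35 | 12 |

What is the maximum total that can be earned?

2175

Order all 6 blocks by rate: Route 22/first 21 > Route 14/first 19 > Route 22/second 13 > Route 14/second 12 > Route 7/first 4 > Route 7/second 3.
Route 22 first at 21: fill all 50 → 75 left.
Route 14/first (19): +25 → 50 left.
Route 22 second at 13: only 50 left, fill 50.
Total = 21×50 + 19×25 + 13×50 = 2175.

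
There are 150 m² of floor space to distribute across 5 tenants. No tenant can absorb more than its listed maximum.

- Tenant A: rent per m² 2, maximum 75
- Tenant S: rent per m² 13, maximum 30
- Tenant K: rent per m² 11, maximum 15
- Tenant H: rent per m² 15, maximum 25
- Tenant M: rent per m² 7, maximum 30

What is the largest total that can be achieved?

Order the tenants by rent per m²: Tenant H 15 > Tenant S 13 > Tenant K 11 > Tenant M 7 > Tenant A 2.
Tenant H takes 25 to reach its cap of 25 ; 125 left.
Give Tenant S 30 to hit its cap of 30 ; 95 left.
Tenant K: +15 to 15 (cap) ; 80 left.
Give Tenant M 30 to hit its cap of 30 ; 50 left.
Tenant A has room for 75 but only 50 remain, so it gets 50.
Total = 2×50 + 13×30 + 11×15 + 15×25 + 7×30 = 1240.

1240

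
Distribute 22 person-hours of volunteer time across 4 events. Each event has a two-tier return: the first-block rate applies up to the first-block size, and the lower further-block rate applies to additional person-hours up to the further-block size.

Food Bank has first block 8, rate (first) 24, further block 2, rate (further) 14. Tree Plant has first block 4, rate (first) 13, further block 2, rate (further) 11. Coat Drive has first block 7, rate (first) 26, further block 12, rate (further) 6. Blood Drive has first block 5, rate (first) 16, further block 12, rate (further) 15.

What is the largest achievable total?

484

Order all 8 blocks by rate: Coat Drive/T1 26 > Food Bank/T1 24 > Blood Drive/T1 16 > Blood Drive/T2 15 > Food Bank/T2 14 > Tree Plant/T1 13 > Tree Plant/T2 11 > Coat Drive/T2 6.
Fill Coat Drive T1 block (7 at 26) — 15 left.
Fill Food Bank T1 block (8 at 24) — 7 left.
Blood Drive/T1 (16): +5 — 2 left.
Blood Drive/T2: +2 of 12 at 15; pool empty.
Total = 26×7 + 24×8 + 16×5 + 15×2 = 484.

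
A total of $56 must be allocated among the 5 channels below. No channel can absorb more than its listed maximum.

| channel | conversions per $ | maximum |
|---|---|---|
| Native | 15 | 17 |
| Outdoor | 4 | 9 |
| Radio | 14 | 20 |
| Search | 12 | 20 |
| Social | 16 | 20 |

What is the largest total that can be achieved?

Rank by conversions per $: Social 16 > Native 15 > Radio 14 > Search 12 > Outdoor 4.
Give Social 20 to hit its cap of 20 → 36 left.
Give Native 17 to hit its cap of 17 → 19 left.
Radio: +19 (room for 20) → 19. Pool exhausted.
Total = 15×17 + 14×19 + 16×20 = 841.

841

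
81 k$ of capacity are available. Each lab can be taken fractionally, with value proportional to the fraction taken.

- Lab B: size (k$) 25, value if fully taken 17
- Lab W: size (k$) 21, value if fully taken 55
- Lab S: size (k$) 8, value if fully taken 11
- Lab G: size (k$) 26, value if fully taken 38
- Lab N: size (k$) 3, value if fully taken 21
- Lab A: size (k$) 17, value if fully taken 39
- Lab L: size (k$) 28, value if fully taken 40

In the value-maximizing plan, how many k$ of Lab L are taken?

14

Best value per unit of size first: Lab N 21/3≈7, Lab W 55/21≈2.62, Lab A 39/17≈2.29, Lab G 38/26≈1.46, Lab L 40/28≈1.43, Lab S 11/8≈1.38, Lab B 17/25≈0.68.
Lab N: take in full, 3 k$ for value 21 ; 78 left.
Lab W: take in full, 21 k$ for value 55 ; 57 left.
All 17 k$ of Lab A fit (value 39) ; 40 remain.
Take all of Lab G (26 k$, value 38) ; 14 k$ left.
Only 14 k$ remain; take 14/28 of Lab L for value 40×14/28 = 20.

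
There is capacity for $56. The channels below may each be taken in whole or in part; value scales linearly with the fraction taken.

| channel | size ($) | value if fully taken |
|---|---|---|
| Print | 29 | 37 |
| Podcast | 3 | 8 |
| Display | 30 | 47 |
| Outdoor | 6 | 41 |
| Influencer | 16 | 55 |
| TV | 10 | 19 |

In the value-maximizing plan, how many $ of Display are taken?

21

Rank by value-to-size ratio: Outdoor 41/6≈6.83, Influencer 55/16≈3.44, Podcast 8/3≈2.67, TV 19/10≈1.9, Display 47/30≈1.57, Print 37/29≈1.28.
Take all of Outdoor (6 $, value 41) → 50 $ left.
All 16 $ of Influencer fit (value 55) → 34 remain.
Podcast: take in full, 3 $ for value 8 → 31 left.
All 10 $ of TV fit (value 19) → 21 remain.
Fill the last 21 $ with part of Display: 21/30 of it earns 32.9.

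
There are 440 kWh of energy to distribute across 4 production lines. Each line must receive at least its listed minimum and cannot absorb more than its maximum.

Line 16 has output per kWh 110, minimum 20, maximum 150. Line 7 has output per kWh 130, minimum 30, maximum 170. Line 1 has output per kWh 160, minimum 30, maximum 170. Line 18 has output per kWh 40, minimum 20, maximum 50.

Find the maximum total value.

58900

Meeting every minimum uses 20+30+30+20 = 100 kWh, leaving 340.
Highest output per kWh first: Line 1 160 > Line 7 130 > Line 16 110 > Line 18 40.
Line 1 takes 140 more to reach its cap of 170 → 200 left.
Line 7: +140 to 170 (cap) → 60 left.
Only 60 left; Line 16 takes them to reach 80.
Total = 110×80 + 130×170 + 160×170 + 40×20 = 58900.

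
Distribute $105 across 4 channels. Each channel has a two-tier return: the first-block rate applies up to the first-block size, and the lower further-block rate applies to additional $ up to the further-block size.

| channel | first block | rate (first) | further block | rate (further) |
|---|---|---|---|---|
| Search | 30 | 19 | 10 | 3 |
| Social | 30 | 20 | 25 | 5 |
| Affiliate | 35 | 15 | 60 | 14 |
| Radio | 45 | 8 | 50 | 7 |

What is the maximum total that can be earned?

Treat each block as its own option and order by rate: Social/tier1 20 > Search/tier1 19 > Affiliate/tier1 15 > Affiliate/tier2 14 > Radio/tier1 8 > Radio/tier2 7 > Social/tier2 5 > Search/tier2 3.
Social tier1 at 20: fill all 30 ; 75 left.
Fill Search tier1 block (30 at 19) ; 45 left.
Fill Affiliate tier1 block (35 at 15) ; 10 left.
10 remain; put them into Affiliate tier2 at 14.
Total = 20×30 + 19×30 + 15×35 + 14×10 = 1835.

1835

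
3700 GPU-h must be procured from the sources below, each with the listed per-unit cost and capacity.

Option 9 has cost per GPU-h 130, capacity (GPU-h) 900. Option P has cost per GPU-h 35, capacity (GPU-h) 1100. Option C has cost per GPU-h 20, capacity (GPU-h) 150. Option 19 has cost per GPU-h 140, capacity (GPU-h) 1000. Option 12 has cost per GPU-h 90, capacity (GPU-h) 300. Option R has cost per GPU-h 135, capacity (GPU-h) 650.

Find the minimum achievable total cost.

Cheapest first:
Take 150 from Option C at 20 → need 3550 more.
Option P (35): use full 1100 → 2450 GPU-h to go.
Option 12 at 90: take all 300 GPU-h → 2150 still needed.
Take 900 from Option 9 at 130 → need 1250 more.
Option R (135): use full 650 → 600 GPU-h to go.
Option 19 at 140: take 600 of its 1000 → requirement met.
Cost = 150×20 + 1100×35 + 300×90 + 900×130 + 650×135 + 600×140 = 357250.

357250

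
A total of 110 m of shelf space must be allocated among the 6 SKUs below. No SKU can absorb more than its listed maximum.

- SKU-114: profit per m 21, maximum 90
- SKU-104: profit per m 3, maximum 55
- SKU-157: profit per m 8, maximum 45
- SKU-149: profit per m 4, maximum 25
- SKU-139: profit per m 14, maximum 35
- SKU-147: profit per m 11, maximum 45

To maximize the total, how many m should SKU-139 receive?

20

Highest profit per m first: SKU-114 21 > SKU-139 14 > SKU-147 11 > SKU-157 8 > SKU-149 4 > SKU-104 3.
Give SKU-114 90 to hit its cap of 90 ; 20 left.
Only 20 left; SKU-139 takes them to reach 20.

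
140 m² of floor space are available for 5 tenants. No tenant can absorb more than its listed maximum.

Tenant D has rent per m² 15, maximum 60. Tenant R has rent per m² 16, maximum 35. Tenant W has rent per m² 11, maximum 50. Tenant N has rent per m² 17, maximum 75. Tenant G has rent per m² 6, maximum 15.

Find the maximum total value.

Highest rent per m² first: Tenant N 17 > Tenant R 16 > Tenant D 15 > Tenant W 11 > Tenant G 6.
Tenant N: +75 to 75 (cap) — 65 left.
Give Tenant R 35 to hit its cap of 35 — 30 left.
Tenant D has room for 60 but only 30 remain, so it gets 30.
Total = 15×30 + 16×35 + 17×75 = 2285.

2285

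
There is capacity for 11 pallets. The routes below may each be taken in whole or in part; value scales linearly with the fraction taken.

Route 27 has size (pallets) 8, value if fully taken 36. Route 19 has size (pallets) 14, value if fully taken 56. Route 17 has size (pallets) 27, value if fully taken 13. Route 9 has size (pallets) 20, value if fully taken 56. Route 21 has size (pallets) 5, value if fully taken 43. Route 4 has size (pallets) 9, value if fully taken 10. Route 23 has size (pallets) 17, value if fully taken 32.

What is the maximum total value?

Sort by value density: Route 21 43/5≈8.6, Route 27 36/8≈4.5, Route 19 56/14≈4, Route 9 56/20≈2.8, Route 23 32/17≈1.88, Route 4 10/9≈1.11, Route 17 13/27≈0.481.
Take all of Route 21 (5 pallets, value 43) — 6 pallets left.
6 pallets left: a 6/8 share of Route 27 gives 36×6/8 = 27.
Total value = 70.

70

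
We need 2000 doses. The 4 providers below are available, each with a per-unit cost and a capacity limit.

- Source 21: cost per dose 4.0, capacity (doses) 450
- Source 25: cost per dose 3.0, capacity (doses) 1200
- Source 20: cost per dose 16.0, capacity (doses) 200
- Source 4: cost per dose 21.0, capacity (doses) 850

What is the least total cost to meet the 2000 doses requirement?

11750

Cheapest first:
Source 25 (3.0): use full 1200 — 800 doses to go.
Take 450 from Source 21 at 4.0 — need 350 more.
Take 200 from Source 20 at 16.0 — need 150 more.
Take 150 from Source 4 at 21.0 to finish.
Cost = 1200×3.0 + 450×4.0 + 200×16.0 + 150×21.0 = 11750.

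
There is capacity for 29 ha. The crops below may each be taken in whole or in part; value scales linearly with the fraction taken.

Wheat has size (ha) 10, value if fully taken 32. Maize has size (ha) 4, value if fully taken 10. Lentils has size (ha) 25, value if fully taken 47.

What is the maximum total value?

Best value per unit of size first: Wheat 32/10≈3.2, Maize 10/4≈2.5, Lentils 47/25≈1.88.
All 10 ha of Wheat fit (value 32) → 19 remain.
All 4 ha of Maize fit (value 10) → 15 remain.
Fill the last 15 ha with part of Lentils: 15/25 of it earns 28.2.
Total value = 70.2.

70.2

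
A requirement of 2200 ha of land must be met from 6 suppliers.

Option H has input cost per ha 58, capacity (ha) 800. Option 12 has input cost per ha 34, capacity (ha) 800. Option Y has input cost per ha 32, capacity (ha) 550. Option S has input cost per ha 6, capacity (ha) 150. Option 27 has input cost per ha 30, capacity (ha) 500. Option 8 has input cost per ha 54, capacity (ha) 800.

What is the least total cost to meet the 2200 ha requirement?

71500

Fill from the cheapest supplier first.
Option S at 6: take all 150 ha ; 2050 still needed.
Option 27 (30): use full 500 ; 1550 ha to go.
Take 550 from Option Y at 32 ; need 1000 more.
Take 800 from Option 12 at 34 ; need 200 more.
Option 8 at 54: take 200 of its 800 ; requirement met.
Option H: unused.
Cost = 150×6 + 500×30 + 550×32 + 800×34 + 200×54 = 71500.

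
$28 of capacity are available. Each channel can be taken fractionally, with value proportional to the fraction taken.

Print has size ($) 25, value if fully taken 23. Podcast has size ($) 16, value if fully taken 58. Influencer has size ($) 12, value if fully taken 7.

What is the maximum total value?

Rank by value-to-size ratio: Podcast 58/16≈3.62, Print 23/25≈0.92, Influencer 7/12≈0.583.
Take all of Podcast (16 $, value 58) → 12 $ left.
Only 12 $ remain; take 12/25 of Print for value 23×12/25 = 11.04.
Total value = 69.04.

69.04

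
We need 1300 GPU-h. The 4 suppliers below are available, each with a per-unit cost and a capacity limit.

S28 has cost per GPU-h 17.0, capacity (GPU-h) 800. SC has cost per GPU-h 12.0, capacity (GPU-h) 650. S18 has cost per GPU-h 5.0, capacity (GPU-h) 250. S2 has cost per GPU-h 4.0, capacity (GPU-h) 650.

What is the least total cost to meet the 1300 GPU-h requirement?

Cheapest first:
S2 (4.0): use full 650 — 650 GPU-h to go.
Take 250 from S18 at 5.0 — need 400 more.
SC at 12.0: take 400 of its 650 — requirement met.
S28: unused.
Cost = 650×4.0 + 250×5.0 + 400×12.0 = 8650.

8650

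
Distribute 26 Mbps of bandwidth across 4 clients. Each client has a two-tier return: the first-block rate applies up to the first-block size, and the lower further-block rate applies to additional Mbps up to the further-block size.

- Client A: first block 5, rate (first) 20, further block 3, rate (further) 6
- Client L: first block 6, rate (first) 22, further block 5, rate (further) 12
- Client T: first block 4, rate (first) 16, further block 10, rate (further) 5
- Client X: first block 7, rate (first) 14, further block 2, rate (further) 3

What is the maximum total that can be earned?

Treat each block as its own option and order by rate: Client L/first 22 > Client A/first 20 > Client T/first 16 > Client X/first 14 > Client L/second 12 > Client A/second 6 > Client T/second 5 > Client X/second 3.
Client L/first (22): +6 ; 20 left.
Fill Client A first block (5 at 20) ; 15 left.
Fill Client T first block (4 at 16) ; 11 left.
Client X first at 14: fill all 7 ; 4 left.
Client L second at 12: only 4 left, fill 4.
Total = 22×6 + 20×5 + 16×4 + 14×7 + 12×4 = 442.

442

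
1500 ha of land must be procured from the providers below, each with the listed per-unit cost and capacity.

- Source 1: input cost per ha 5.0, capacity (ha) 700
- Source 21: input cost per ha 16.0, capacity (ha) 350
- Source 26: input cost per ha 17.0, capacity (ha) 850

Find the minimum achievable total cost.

16750

Use providers in increasing cost order.
Source 1 (5.0): use full 700 — 800 ha to go.
Take 350 from Source 21 at 16.0 — need 450 more.
Source 26 at 17.0: take 450 of its 850 — requirement met.
Cost = 700×5.0 + 350×16.0 + 450×17.0 = 16750.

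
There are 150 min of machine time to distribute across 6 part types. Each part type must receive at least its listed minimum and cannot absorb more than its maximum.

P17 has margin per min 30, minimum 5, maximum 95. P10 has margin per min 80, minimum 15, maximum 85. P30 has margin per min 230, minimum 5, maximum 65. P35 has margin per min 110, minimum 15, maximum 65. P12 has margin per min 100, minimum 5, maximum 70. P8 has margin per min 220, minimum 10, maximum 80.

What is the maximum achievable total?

28350

Meeting every minimum uses 5+15+5+15+5+10 = 55 min, leaving 95.
Highest margin per min first: P30 230 > P8 220 > P35 110 > P12 100 > P10 80 > P17 30.
P30: +60 to 65 (cap) — 35 left.
P8: +35 (room for 70) → 45. Pool exhausted.
Total = 30×5 + 80×15 + 230×65 + 110×15 + 100×5 + 220×45 = 28350.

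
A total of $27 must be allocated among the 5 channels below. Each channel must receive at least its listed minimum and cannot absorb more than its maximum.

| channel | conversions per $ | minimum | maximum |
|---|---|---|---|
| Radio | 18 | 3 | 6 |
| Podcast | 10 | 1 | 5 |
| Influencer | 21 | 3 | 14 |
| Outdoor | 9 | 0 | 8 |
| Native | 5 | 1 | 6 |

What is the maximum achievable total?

466

Meeting every minimum uses 3+1+3+0+1 = 8 $, leaving 19.
Highest conversions per $ first: Influencer 21 > Radio 18 > Podcast 10 > Outdoor 9 > Native 5.
Influencer: +11 to 14 (cap) ; 8 left.
Give Radio 3 more to hit its cap of 6 ; 5 left.
Give Podcast 4 more to hit its cap of 5 ; 1 left.
Outdoor has room for 8 more but only 1 remain, so it gets 1.
Total = 18×6 + 10×5 + 21×14 + 9×1 + 5×1 = 466.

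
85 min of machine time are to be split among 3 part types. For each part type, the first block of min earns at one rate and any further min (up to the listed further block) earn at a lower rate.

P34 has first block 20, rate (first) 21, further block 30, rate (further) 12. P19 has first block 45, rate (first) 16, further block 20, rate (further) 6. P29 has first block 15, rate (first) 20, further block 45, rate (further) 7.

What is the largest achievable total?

1500

Order all 6 blocks by rate: P34/T1 21 > P29/T1 20 > P19/T1 16 > P34/T2 12 > P29/T2 7 > P19/T2 6.
Fill P34 T1 block (20 at 21) → 65 left.
Fill P29 T1 block (15 at 20) → 50 left.
P19 T1 at 16: fill all 45 → 5 left.
P34/T2: +5 of 30 at 12; pool empty.
Total = 21×20 + 20×15 + 16×45 + 12×5 = 1500.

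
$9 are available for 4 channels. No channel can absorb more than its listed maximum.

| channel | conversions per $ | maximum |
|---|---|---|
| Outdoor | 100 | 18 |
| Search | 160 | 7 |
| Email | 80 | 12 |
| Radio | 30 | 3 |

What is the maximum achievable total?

Rank by conversions per $: Search 160 > Outdoor 100 > Email 80 > Radio 30.
Give Search 7 to hit its cap of 7 → 2 left.
Outdoor: +2 (room for 18) → 2. Pool exhausted.
Total = 100×2 + 160×7 = 1320.

1320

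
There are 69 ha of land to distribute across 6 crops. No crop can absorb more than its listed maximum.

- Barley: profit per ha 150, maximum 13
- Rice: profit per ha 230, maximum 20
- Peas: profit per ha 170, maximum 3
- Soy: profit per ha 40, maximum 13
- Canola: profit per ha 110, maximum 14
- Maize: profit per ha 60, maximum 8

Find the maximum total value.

Order the crops by profit per ha: Rice 230 > Peas 170 > Barley 150 > Canola 110 > Maize 60 > Soy 40.
Give Rice 20 to hit its cap of 20 — 49 left.
Peas: +3 to 3 (cap) — 46 left.
Give Barley 13 to hit its cap of 13 — 33 left.
Give Canola 14 to hit its cap of 14 — 19 left.
Maize takes 8 to reach its cap of 8 — 11 left.
Soy has room for 13 but only 11 remain, so it gets 11.
Total = 150×13 + 230×20 + 170×3 + 40×11 + 110×14 + 60×8 = 9520.

9520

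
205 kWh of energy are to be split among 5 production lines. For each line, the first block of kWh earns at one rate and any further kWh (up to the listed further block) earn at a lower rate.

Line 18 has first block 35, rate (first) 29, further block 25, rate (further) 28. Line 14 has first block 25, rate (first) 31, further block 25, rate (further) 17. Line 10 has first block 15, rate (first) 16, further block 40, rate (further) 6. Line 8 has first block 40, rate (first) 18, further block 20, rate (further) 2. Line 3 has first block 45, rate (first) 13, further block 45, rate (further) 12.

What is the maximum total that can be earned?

Treat each block as its own option and order by rate: Line 14/first 31 > Line 18/first 29 > Line 18/second 28 > Line 8/first 18 > Line 14/second 17 > Line 10/first 16 > Line 3/first 13 > Line 3/second 12 > Line 10/second 6 > Line 8/second 2.
Line 14/first (31): +25 ; 180 left.
Line 18 first at 29: fill all 35 ; 145 left.
Line 18 second at 28: fill all 25 ; 120 left.
Line 8/first (18): +40 ; 80 left.
Line 14/second (17): +25 ; 55 left.
Line 10/first (16): +15 ; 40 left.
Line 3/first: +40 of 45 at 13; pool empty.
Total = 31×25 + 29×35 + 28×25 + 18×40 + 17×25 + 16×15 + 13×40 = 4395.

4395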